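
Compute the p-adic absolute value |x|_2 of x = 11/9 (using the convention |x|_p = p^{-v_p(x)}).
|11/9|_2 = 1

Step 1 — compute v_2(x) by factoring powers of 2 out of the numerator and denominator: v_2(11/9) = 0. Step 2 — apply |x|_p = p^{-v_p(x)} = 2^{0} = 1.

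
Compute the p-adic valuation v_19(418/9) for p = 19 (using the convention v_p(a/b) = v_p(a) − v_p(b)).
v_19(418/9) = 1

Factor powers of 19 from the numerator and denominator of the reduced fraction: 418 = 19^1 · 22 and 9 = 19^0 · 9. Apply v_p(a/b) = v_p(a) − v_p(b): v_19(418/9) = 1 − 0 = 1.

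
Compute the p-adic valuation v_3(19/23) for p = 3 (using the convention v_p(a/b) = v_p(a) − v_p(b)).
v_3(19/23) = 0

Factor powers of 3 from the numerator and denominator of the reduced fraction: 19 = 3^0 · 19 and 23 = 3^0 · 23. Apply v_p(a/b) = v_p(a) − v_p(b): v_3(19/23) = 0 − 0 = 0.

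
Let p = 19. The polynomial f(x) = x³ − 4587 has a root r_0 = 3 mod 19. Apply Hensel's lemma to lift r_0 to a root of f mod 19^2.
r_1 = 212 (mod 361)

Hensel: r_{i+1} = r_i − f(r_i)/f′(r_i) mod 19^{i+2}, where f′(x) = 3x². Iterate:
  r_0 = 3 (mod 19)
  r_1 = 212 (mod 361)
Final: r = 212 with f(r) ≡ 0 mod 19^2.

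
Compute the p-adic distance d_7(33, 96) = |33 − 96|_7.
d_7(33, 96) = 1/7

Step 1 — x − y = 33 − 96 = -63. Step 2 — v_7(-63) = 1 (factor: -63 = −(7^1 · 9); the sign does not affect v_p). Step 3 — |x − y|_7 = 7^{-1} = 1/7.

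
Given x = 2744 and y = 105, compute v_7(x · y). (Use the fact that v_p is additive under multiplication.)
v_7(288120) = 4

v_p(x) = 3 (factor: 2744 = 7^3 · 8); v_p(y) = 1 (factor: 105 = 7^1 · 15). Additivity: v_p(xy) = v_p(x) + v_p(y) = 3 + 1 = 4. (Direct check: xy = 288120 = 7^4 · (120).)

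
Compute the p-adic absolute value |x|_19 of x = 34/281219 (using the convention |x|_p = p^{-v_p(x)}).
|34/281219|_19 = 6859

Step 1 — compute v_19(x) by factoring powers of 19 out of the numerator and denominator: v_19(34/281219) = -3. Step 2 — apply |x|_p = p^{-v_p(x)} = 19^{3} = 6859.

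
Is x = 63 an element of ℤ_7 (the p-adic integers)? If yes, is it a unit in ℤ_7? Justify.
x ∈ ℤ_7 but not a unit; v_7(x) = 1 > 0

ℤ_7 = {x ∈ ℚ_7 : v_7(x) ≥ 0} and ℤ_7^× = {x ∈ ℤ_7 : v_7(x) = 0}. Here v_7(63) = v_7(num) − v_7(den) = 1; compare against these criteria.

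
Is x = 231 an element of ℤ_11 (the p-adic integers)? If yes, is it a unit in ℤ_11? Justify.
x ∈ ℤ_11 but not a unit; v_11(x) = 1 > 0

ℤ_11 = {x ∈ ℚ_11 : v_11(x) ≥ 0} and ℤ_11^× = {x ∈ ℤ_11 : v_11(x) = 0}. Here v_11(231) = v_11(num) − v_11(den) = 1; compare against these criteria.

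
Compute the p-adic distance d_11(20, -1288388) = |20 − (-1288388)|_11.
d_11(20, -1288388) = 1/161051

Step 1 — x − y = 20 − (-1288388) = 1288408. Step 2 — v_11(1288408) = 5 (factor: 1288408 = (11^5 · 8); the sign does not affect v_p). Step 3 — |x − y|_11 = 11^{-5} = 1/161051.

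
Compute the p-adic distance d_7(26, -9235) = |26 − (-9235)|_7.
d_7(26, -9235) = 1/343

Step 1 — x − y = 26 − (-9235) = 9261. Step 2 — v_7(9261) = 3 (factor: 9261 = (7^3 · 27); the sign does not affect v_p). Step 3 — |x − y|_7 = 7^{-3} = 1/343.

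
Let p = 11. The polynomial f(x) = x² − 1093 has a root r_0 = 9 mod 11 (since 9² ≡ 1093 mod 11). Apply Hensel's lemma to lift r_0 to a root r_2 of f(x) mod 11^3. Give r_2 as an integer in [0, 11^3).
r_2 = 724 (mod 1331)

Hensel's recurrence: r_{i+1} = r_i − f(r_i)·(f′(r_i))^{-1} mod 11^{i+2}, with f′(x) = 2x. Iterate:
  r_0 = 9 (mod 11)
  r_1 = 119 (mod 121)
  r_2 = 724 (mod 1331)
Final: r_2 = 724, and one checks f(r_2) ≡ 0 mod 11^3.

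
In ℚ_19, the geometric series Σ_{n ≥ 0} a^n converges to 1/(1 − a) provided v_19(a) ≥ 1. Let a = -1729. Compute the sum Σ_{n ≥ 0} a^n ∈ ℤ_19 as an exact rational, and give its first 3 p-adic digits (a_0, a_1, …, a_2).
Σ a^n = 1/(1 − a) = 1/1730;  first 3 digits = (1, 4, 11)

v_19(a) = 1 ≥ 1, so the series converges in ℤ_19 to 1/(1 − a) = 1/(1 − (-1729)) = 1/1730. Expand this rational in ℤ_19: compute digits iteratively via d_i = x_i mod 19, x_{i+1} = (x_i − d_i)/19. The first 3 digits are (1, 4, 11).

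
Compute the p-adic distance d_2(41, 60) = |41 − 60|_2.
d_2(41, 60) = 1

Step 1 — x − y = 41 − 60 = -19. Step 2 — v_2(-19) = 0 (factor: -19 = −(2^0 · 19); the sign does not affect v_p). Step 3 — |x − y|_2 = 2^{0} = 1.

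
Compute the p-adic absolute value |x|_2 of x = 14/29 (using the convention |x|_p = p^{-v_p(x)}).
|14/29|_2 = 1/2

Step 1 — compute v_2(x) by factoring powers of 2 out of the numerator and denominator: v_2(14/29) = 1. Step 2 — apply |x|_p = p^{-v_p(x)} = 2^{-1} = 1/2.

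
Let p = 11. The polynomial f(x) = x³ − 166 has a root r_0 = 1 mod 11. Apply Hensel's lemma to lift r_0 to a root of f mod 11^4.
r_3 = 1024 (mod 14641)

Hensel: r_{i+1} = r_i − f(r_i)/f′(r_i) mod 11^{i+2}, where f′(x) = 3x². Iterate:
  r_0 = 1 (mod 11)
  r_1 = 56 (mod 121)
  r_2 = 1024 (mod 1331)
  r_3 = 1024 (mod 14641)
Final: r = 1024 with f(r) ≡ 0 mod 11^4.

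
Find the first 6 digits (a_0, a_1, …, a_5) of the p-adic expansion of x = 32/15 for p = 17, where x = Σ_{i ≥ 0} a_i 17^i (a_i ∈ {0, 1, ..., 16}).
(a_0, …, a_5) = (1, 8, 12, 14, 15, 7)

v_17(32/15) = 0 (numerator and denominator both coprime to 17), so x ∈ ℤ_17^×. Compute digits iteratively via a_i = x_i mod 17, x_{i+1} = (x_i − a_i)/17, with x_0 = x:
  x_0 = 32/15;  a_0 = 1;  x_1 = (x_0 − 1)/17 = 1/15
  x_1 = 1/15;  a_1 = 8;  x_2 = (x_1 − 8)/17 = -7/15
  x_2 = -7/15;  a_2 = 12;  x_3 = (x_2 − 12)/17 = -11/15
  x_3 = -11/15;  a_3 = 14;  x_4 = (x_3 − 14)/17 = -13/15
  x_4 = -13/15;  a_4 = 15;  x_5 = (x_4 − 15)/17 = -14/15
  x_5 = -14/15;  a_5 = 7;  x_6 = (x_5 − 7)/17 = -7/15
Digits: (1, 8, 12, 14, 15, 7).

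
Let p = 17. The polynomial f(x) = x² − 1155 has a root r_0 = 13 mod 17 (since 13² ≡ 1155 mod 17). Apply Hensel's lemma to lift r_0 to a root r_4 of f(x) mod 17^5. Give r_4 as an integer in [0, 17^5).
r_4 = 1330807 (mod 1419857)

Hensel's recurrence: r_{i+1} = r_i − f(r_i)·(f′(r_i))^{-1} mod 17^{i+2}, with f′(x) = 2x. Iterate:
  r_0 = 13 (mod 17)
  r_1 = 251 (mod 289)
  r_2 = 4297 (mod 4913)
  r_3 = 77992 (mod 83521)
  r_4 = 1330807 (mod 1419857)
Final: r_4 = 1330807, and one checks f(r_4) ≡ 0 mod 17^5.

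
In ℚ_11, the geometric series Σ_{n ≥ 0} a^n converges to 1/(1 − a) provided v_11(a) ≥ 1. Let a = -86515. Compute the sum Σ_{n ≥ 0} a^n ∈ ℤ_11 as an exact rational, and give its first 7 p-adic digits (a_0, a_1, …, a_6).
Σ a^n = 1/(1 − a) = 1/86516;  first 7 digits = (1, 0, 0, 1, 5, 10, 0)

v_11(a) = 3 ≥ 1, so the series converges in ℤ_11 to 1/(1 − a) = 1/(1 − (-86515)) = 1/86516. Expand this rational in ℤ_11: compute digits iteratively via d_i = x_i mod 11, x_{i+1} = (x_i − d_i)/11. The first 7 digits are (1, 0, 0, 1, 5, 10, 0).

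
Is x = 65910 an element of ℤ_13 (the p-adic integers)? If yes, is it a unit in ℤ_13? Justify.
x ∈ ℤ_13 but not a unit; v_13(x) = 3 > 0

ℤ_13 = {x ∈ ℚ_13 : v_13(x) ≥ 0} and ℤ_13^× = {x ∈ ℤ_13 : v_13(x) = 0}. Here v_13(65910) = v_13(num) − v_13(den) = 3; compare against these criteria.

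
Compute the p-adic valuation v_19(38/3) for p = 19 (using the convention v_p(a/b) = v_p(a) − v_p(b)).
v_19(38/3) = 1

Factor powers of 19 from the numerator and denominator of the reduced fraction: 38 = 19^1 · 2 and 3 = 19^0 · 3. Apply v_p(a/b) = v_p(a) − v_p(b): v_19(38/3) = 1 − 0 = 1.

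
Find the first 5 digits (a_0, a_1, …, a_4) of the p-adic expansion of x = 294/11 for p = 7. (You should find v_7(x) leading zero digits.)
(a_0, …, a_4) = (0, 0, 5, 0, 5)

v_7(294/11) = 2, so a_0 = ... = a_1 = 0. Factor out: x = 7^2 · u with u = 6/11 a unit in ℤ_7. Expand u iteratively via a_{v+i} = u_i mod 7, u_{i+1} = (u_i − a_{v+i})/7:
  u_0 = 6/11;  a_2 = 5;  u_1 = (u_0 − 5)/7 = -7/11
  u_1 = -7/11;  a_3 = 0;  u_2 = (u_1 − 0)/7 = -1/11
  u_2 = -1/11;  a_4 = 5;  u_3 = (u_2 − 5)/7 = -8/11
Digits: (0, 0, 5, 0, 5).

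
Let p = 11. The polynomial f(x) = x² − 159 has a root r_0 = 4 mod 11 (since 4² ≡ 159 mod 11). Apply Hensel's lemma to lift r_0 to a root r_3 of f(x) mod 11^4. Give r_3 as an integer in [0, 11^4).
r_3 = 7539 (mod 14641)

Hensel's recurrence: r_{i+1} = r_i − f(r_i)·(f′(r_i))^{-1} mod 11^{i+2}, with f′(x) = 2x. Iterate:
  r_0 = 4 (mod 11)
  r_1 = 37 (mod 121)
  r_2 = 884 (mod 1331)
  r_3 = 7539 (mod 14641)
Final: r_3 = 7539, and one checks f(r_3) ≡ 0 mod 11^4.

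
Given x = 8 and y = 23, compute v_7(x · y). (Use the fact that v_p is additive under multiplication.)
v_7(184) = 0

v_p(x) = 0 (factor: 8 = 7^0 · 8); v_p(y) = 0 (factor: 23 = 7^0 · 23). Additivity: v_p(xy) = v_p(x) + v_p(y) = 0 + 0 = 0. (Direct check: xy = 184 = 7^0 · (184).)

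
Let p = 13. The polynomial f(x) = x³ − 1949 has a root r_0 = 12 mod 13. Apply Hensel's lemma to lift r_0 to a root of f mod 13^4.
r_3 = 3522 (mod 28561)

Hensel: r_{i+1} = r_i − f(r_i)/f′(r_i) mod 13^{i+2}, where f′(x) = 3x². Iterate:
  r_0 = 12 (mod 13)
  r_1 = 142 (mod 169)
  r_2 = 1325 (mod 2197)
  r_3 = 3522 (mod 28561)
Final: r = 3522 with f(r) ≡ 0 mod 13^4.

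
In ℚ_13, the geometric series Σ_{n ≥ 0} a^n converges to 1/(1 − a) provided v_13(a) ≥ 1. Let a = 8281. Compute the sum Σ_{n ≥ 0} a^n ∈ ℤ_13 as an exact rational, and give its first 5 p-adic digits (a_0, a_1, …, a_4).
Σ a^n = 1/(1 − a) = -1/8280;  first 5 digits = (1, 0, 10, 3, 9)

v_13(a) = 2 ≥ 1, so the series converges in ℤ_13 to 1/(1 − a) = 1/(1 − 8281) = -1/8280. Expand this rational in ℤ_13: compute digits iteratively via d_i = x_i mod 13, x_{i+1} = (x_i − d_i)/13. The first 5 digits are (1, 0, 10, 3, 9).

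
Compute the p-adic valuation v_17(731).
v_17(731) = 1

v_17(n) is the largest exponent k such that 17^k divides n. Factor out: 731 = 17^1 · 43. (Sign doesn't affect v_p.) So v_17(731) = 1.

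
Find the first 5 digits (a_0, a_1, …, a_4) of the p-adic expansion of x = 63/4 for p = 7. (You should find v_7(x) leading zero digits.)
(a_0, …, a_4) = (0, 4, 5, 1, 5)

v_7(63/4) = 1, so a_0 = ... = a_0 = 0. Factor out: x = 7^1 · u with u = 9/4 a unit in ℤ_7. Expand u iteratively via a_{v+i} = u_i mod 7, u_{i+1} = (u_i − a_{v+i})/7:
  u_0 = 9/4;  a_1 = 4;  u_1 = (u_0 − 4)/7 = -1/4
  u_1 = -1/4;  a_2 = 5;  u_2 = (u_1 − 5)/7 = -3/4
  u_2 = -3/4;  a_3 = 1;  u_3 = (u_2 − 1)/7 = -1/4
  u_3 = -1/4;  a_4 = 5;  u_4 = (u_3 − 5)/7 = -3/4
Digits: (0, 4, 5, 1, 5).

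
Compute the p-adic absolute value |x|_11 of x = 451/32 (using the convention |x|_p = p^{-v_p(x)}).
|451/32|_11 = 1/11

Step 1 — compute v_11(x) by factoring powers of 11 out of the numerator and denominator: v_11(451/32) = 1. Step 2 — apply |x|_p = p^{-v_p(x)} = 11^{-1} = 1/11.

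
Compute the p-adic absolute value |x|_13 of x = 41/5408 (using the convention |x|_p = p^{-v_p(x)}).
|41/5408|_13 = 169

Step 1 — compute v_13(x) by factoring powers of 13 out of the numerator and denominator: v_13(41/5408) = -2. Step 2 — apply |x|_p = p^{-v_p(x)} = 13^{2} = 169.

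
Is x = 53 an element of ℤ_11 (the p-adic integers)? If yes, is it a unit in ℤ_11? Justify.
x ∈ ℤ_11^× (unit); v_11(x) = 0

ℤ_11 = {x ∈ ℚ_11 : v_11(x) ≥ 0} and ℤ_11^× = {x ∈ ℤ_11 : v_11(x) = 0}. Here v_11(53) = v_11(num) − v_11(den) = 0; compare against these criteria.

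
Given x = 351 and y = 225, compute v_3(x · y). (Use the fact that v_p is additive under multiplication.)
v_3(78975) = 5

v_p(x) = 3 (factor: 351 = 3^3 · 13); v_p(y) = 2 (factor: 225 = 3^2 · 25). Additivity: v_p(xy) = v_p(x) + v_p(y) = 3 + 2 = 5. (Direct check: xy = 78975 = 3^5 · (325).)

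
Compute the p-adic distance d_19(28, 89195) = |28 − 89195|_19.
d_19(28, 89195) = 1/6859

Step 1 — x − y = 28 − 89195 = -89167. Step 2 — v_19(-89167) = 3 (factor: -89167 = −(19^3 · 13); the sign does not affect v_p). Step 3 — |x − y|_19 = 19^{-3} = 1/6859.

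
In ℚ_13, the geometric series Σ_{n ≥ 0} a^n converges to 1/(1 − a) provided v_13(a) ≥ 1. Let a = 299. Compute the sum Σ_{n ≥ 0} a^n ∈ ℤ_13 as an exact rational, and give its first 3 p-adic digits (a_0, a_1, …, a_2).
Σ a^n = 1/(1 − a) = -1/298;  first 3 digits = (1, 10, 10)

v_13(a) = 1 ≥ 1, so the series converges in ℤ_13 to 1/(1 − a) = 1/(1 − 299) = -1/298. Expand this rational in ℤ_13: compute digits iteratively via d_i = x_i mod 13, x_{i+1} = (x_i − d_i)/13. The first 3 digits are (1, 10, 10).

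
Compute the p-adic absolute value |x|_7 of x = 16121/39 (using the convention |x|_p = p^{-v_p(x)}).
|16121/39|_7 = 1/343

Step 1 — compute v_7(x) by factoring powers of 7 out of the numerator and denominator: v_7(16121/39) = 3. Step 2 — apply |x|_p = p^{-v_p(x)} = 7^{-3} = 1/343.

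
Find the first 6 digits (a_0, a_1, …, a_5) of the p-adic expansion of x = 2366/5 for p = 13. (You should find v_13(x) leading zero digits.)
(a_0, …, a_5) = (0, 0, 8, 10, 7, 2)

v_13(2366/5) = 2, so a_0 = ... = a_1 = 0. Factor out: x = 13^2 · u with u = 14/5 a unit in ℤ_13. Expand u iteratively via a_{v+i} = u_i mod 13, u_{i+1} = (u_i − a_{v+i})/13:
  u_0 = 14/5;  a_2 = 8;  u_1 = (u_0 − 8)/13 = -2/5
  u_1 = -2/5;  a_3 = 10;  u_2 = (u_1 − 10)/13 = -4/5
  u_2 = -4/5;  a_4 = 7;  u_3 = (u_2 − 7)/13 = -3/5
  u_3 = -3/5;  a_5 = 2;  u_4 = (u_3 − 2)/13 = -1/5
Digits: (0, 0, 8, 10, 7, 2).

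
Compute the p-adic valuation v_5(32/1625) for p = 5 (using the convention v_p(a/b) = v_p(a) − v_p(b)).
v_5(32/1625) = -3

Factor powers of 5 from the numerator and denominator of the reduced fraction: 32 = 5^0 · 32 and 1625 = 5^3 · 13. Apply v_p(a/b) = v_p(a) − v_p(b): v_5(32/1625) = 0 − 3 = -3.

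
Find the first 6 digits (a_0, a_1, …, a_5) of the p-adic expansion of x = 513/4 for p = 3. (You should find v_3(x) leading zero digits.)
(a_0, …, a_5) = (0, 0, 0, 1, 2, 2)

v_3(513/4) = 3, so a_0 = ... = a_2 = 0. Factor out: x = 3^3 · u with u = 19/4 a unit in ℤ_3. Expand u iteratively via a_{v+i} = u_i mod 3, u_{i+1} = (u_i − a_{v+i})/3:
  u_0 = 19/4;  a_3 = 1;  u_1 = (u_0 − 1)/3 = 5/4
  u_1 = 5/4;  a_4 = 2;  u_2 = (u_1 − 2)/3 = -1/4
  u_2 = -1/4;  a_5 = 2;  u_3 = (u_2 − 2)/3 = -3/4
Digits: (0, 0, 0, 1, 2, 2).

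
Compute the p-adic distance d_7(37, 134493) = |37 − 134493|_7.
d_7(37, 134493) = 1/16807

Step 1 — x − y = 37 − 134493 = -134456. Step 2 — v_7(-134456) = 5 (factor: -134456 = −(7^5 · 8); the sign does not affect v_p). Step 3 — |x − y|_7 = 7^{-5} = 1/16807.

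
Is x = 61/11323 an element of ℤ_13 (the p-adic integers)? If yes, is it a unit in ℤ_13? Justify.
x ∉ ℤ_13 (v_13(x) = -2 < 0)

ℤ_13 = {x ∈ ℚ_13 : v_13(x) ≥ 0} and ℤ_13^× = {x ∈ ℤ_13 : v_13(x) = 0}. Here v_13(61/11323) = v_13(num) − v_13(den) = -2; compare against these criteria.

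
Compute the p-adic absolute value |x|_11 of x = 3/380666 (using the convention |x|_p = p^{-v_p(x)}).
|3/380666|_11 = 14641

Step 1 — compute v_11(x) by factoring powers of 11 out of the numerator and denominator: v_11(3/380666) = -4. Step 2 — apply |x|_p = p^{-v_p(x)} = 11^{4} = 14641.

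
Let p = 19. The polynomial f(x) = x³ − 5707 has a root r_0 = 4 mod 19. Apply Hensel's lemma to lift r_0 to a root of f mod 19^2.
r_1 = 99 (mod 361)

Hensel: r_{i+1} = r_i − f(r_i)/f′(r_i) mod 19^{i+2}, where f′(x) = 3x². Iterate:
  r_0 = 4 (mod 19)
  r_1 = 99 (mod 361)
Final: r = 99 with f(r) ≡ 0 mod 19^2.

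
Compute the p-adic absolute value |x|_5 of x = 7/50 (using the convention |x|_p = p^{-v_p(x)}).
|7/50|_5 = 25

Step 1 — compute v_5(x) by factoring powers of 5 out of the numerator and denominator: v_5(7/50) = -2. Step 2 — apply |x|_p = p^{-v_p(x)} = 5^{2} = 25.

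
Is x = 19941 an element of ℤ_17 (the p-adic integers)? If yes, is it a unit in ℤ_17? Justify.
x ∈ ℤ_17 but not a unit; v_17(x) = 2 > 0

ℤ_17 = {x ∈ ℚ_17 : v_17(x) ≥ 0} and ℤ_17^× = {x ∈ ℤ_17 : v_17(x) = 0}. Here v_17(19941) = v_17(num) − v_17(den) = 2; compare against these criteria.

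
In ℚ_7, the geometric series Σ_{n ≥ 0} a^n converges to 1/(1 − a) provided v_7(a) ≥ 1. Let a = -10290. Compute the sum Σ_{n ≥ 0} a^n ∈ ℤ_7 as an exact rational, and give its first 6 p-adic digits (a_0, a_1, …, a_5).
Σ a^n = 1/(1 − a) = 1/10291;  first 6 digits = (1, 0, 0, 5, 2, 6)

v_7(a) = 3 ≥ 1, so the series converges in ℤ_7 to 1/(1 − a) = 1/(1 − (-10290)) = 1/10291. Expand this rational in ℤ_7: compute digits iteratively via d_i = x_i mod 7, x_{i+1} = (x_i − d_i)/7. The first 6 digits are (1, 0, 0, 5, 2, 6).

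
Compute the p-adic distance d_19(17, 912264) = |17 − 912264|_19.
d_19(17, 912264) = 1/130321

Step 1 — x − y = 17 − 912264 = -912247. Step 2 — v_19(-912247) = 4 (factor: -912247 = −(19^4 · 7); the sign does not affect v_p). Step 3 — |x − y|_19 = 19^{-4} = 1/130321.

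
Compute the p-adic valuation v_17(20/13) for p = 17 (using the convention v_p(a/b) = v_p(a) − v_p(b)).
v_17(20/13) = 0

Factor powers of 17 from the numerator and denominator of the reduced fraction: 20 = 17^0 · 20 and 13 = 17^0 · 13. Apply v_p(a/b) = v_p(a) − v_p(b): v_17(20/13) = 0 − 0 = 0.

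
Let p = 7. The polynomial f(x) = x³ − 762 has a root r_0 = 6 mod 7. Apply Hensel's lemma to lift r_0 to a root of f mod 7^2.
r_1 = 41 (mod 49)

Hensel: r_{i+1} = r_i − f(r_i)/f′(r_i) mod 7^{i+2}, where f′(x) = 3x². Iterate:
  r_0 = 6 (mod 7)
  r_1 = 41 (mod 49)
Final: r = 41 with f(r) ≡ 0 mod 7^2.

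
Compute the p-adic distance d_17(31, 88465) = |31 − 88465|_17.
d_17(31, 88465) = 1/4913

Step 1 — x − y = 31 − 88465 = -88434. Step 2 — v_17(-88434) = 3 (factor: -88434 = −(17^3 · 18); the sign does not affect v_p). Step 3 — |x − y|_17 = 17^{-3} = 1/4913.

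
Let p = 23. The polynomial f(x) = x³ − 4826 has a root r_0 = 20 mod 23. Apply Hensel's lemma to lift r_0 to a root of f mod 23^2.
r_1 = 20 (mod 529)

Hensel: r_{i+1} = r_i − f(r_i)/f′(r_i) mod 23^{i+2}, where f′(x) = 3x². Iterate:
  r_0 = 20 (mod 23)
  r_1 = 20 (mod 529)
Final: r = 20 with f(r) ≡ 0 mod 23^2.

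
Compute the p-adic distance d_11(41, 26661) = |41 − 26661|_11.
d_11(41, 26661) = 1/1331

Step 1 — x − y = 41 − 26661 = -26620. Step 2 — v_11(-26620) = 3 (factor: -26620 = −(11^3 · 20); the sign does not affect v_p). Step 3 — |x − y|_11 = 11^{-3} = 1/1331.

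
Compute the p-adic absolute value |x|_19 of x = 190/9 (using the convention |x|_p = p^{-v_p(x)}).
|190/9|_19 = 1/19

Step 1 — compute v_19(x) by factoring powers of 19 out of the numerator and denominator: v_19(190/9) = 1. Step 2 — apply |x|_p = p^{-v_p(x)} = 19^{-1} = 1/19.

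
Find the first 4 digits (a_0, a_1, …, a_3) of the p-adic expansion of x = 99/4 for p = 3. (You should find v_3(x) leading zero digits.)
(a_0, …, a_3) = (0, 0, 2, 1)

v_3(99/4) = 2, so a_0 = ... = a_1 = 0. Factor out: x = 3^2 · u with u = 11/4 a unit in ℤ_3. Expand u iteratively via a_{v+i} = u_i mod 3, u_{i+1} = (u_i − a_{v+i})/3:
  u_0 = 11/4;  a_2 = 2;  u_1 = (u_0 − 2)/3 = 1/4
  u_1 = 1/4;  a_3 = 1;  u_2 = (u_1 − 1)/3 = -1/4
Digits: (0, 0, 2, 1).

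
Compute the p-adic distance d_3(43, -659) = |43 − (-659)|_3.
d_3(43, -659) = 1/27

Step 1 — x − y = 43 − (-659) = 702. Step 2 — v_3(702) = 3 (factor: 702 = (3^3 · 26); the sign does not affect v_p). Step 3 — |x − y|_3 = 3^{-3} = 1/27.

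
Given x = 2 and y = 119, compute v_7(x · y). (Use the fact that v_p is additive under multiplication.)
v_7(238) = 1

v_p(x) = 0 (factor: 2 = 7^0 · 2); v_p(y) = 1 (factor: 119 = 7^1 · 17). Additivity: v_p(xy) = v_p(x) + v_p(y) = 0 + 1 = 1. (Direct check: xy = 238 = 7^1 · (34).)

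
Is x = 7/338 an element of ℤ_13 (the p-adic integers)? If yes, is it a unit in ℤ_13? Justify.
x ∉ ℤ_13 (v_13(x) = -2 < 0)

ℤ_13 = {x ∈ ℚ_13 : v_13(x) ≥ 0} and ℤ_13^× = {x ∈ ℤ_13 : v_13(x) = 0}. Here v_13(7/338) = v_13(num) − v_13(den) = -2; compare against these criteria.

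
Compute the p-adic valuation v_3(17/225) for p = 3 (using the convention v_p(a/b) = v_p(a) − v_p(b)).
v_3(17/225) = -2

Factor powers of 3 from the numerator and denominator of the reduced fraction: 17 = 3^0 · 17 and 225 = 3^2 · 25. Apply v_p(a/b) = v_p(a) − v_p(b): v_3(17/225) = 0 − 2 = -2.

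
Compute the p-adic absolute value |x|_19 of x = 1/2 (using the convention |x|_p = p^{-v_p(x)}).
|1/2|_19 = 1

Step 1 — compute v_19(x) by factoring powers of 19 out of the numerator and denominator: v_19(1/2) = 0. Step 2 — apply |x|_p = p^{-v_p(x)} = 19^{0} = 1.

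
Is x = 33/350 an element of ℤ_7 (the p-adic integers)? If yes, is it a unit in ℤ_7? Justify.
x ∉ ℤ_7 (v_7(x) = -1 < 0)

ℤ_7 = {x ∈ ℚ_7 : v_7(x) ≥ 0} and ℤ_7^× = {x ∈ ℤ_7 : v_7(x) = 0}. Here v_7(33/350) = v_7(num) − v_7(den) = -1; compare against these criteria.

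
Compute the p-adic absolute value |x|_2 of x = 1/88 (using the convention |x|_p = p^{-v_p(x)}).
|1/88|_2 = 8

Step 1 — compute v_2(x) by factoring powers of 2 out of the numerator and denominator: v_2(1/88) = -3. Step 2 — apply |x|_p = p^{-v_p(x)} = 2^{3} = 8.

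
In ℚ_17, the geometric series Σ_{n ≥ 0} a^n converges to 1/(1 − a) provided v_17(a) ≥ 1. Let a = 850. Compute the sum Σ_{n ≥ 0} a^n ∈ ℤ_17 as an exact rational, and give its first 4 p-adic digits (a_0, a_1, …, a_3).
Σ a^n = 1/(1 − a) = -1/849;  first 4 digits = (1, 16, 3, 10)

v_17(a) = 1 ≥ 1, so the series converges in ℤ_17 to 1/(1 − a) = 1/(1 − 850) = -1/849. Expand this rational in ℤ_17: compute digits iteratively via d_i = x_i mod 17, x_{i+1} = (x_i − d_i)/17. The first 4 digits are (1, 16, 3, 10).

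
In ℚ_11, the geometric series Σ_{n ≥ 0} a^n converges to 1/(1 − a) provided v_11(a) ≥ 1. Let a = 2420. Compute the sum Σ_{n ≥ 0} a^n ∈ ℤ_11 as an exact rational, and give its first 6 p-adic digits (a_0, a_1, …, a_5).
Σ a^n = 1/(1 − a) = -1/2419;  first 6 digits = (1, 0, 9, 1, 4, 3)

v_11(a) = 2 ≥ 1, so the series converges in ℤ_11 to 1/(1 − a) = 1/(1 − 2420) = -1/2419. Expand this rational in ℤ_11: compute digits iteratively via d_i = x_i mod 11, x_{i+1} = (x_i − d_i)/11. The first 6 digits are (1, 0, 9, 1, 4, 3).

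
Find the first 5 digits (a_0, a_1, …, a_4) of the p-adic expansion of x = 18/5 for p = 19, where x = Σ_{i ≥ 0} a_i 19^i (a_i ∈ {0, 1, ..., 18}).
(a_0, …, a_4) = (15, 7, 11, 7, 11)

v_19(18/5) = 0 (numerator and denominator both coprime to 19), so x ∈ ℤ_19^×. Compute digits iteratively via a_i = x_i mod 19, x_{i+1} = (x_i − a_i)/19, with x_0 = x:
  x_0 = 18/5;  a_0 = 15;  x_1 = (x_0 − 15)/19 = -3/5
  x_1 = -3/5;  a_1 = 7;  x_2 = (x_1 − 7)/19 = -2/5
  x_2 = -2/5;  a_2 = 11;  x_3 = (x_2 − 11)/19 = -3/5
  x_3 = -3/5;  a_3 = 7;  x_4 = (x_3 − 7)/19 = -2/5
  x_4 = -2/5;  a_4 = 11;  x_5 = (x_4 − 11)/19 = -3/5
Digits: (15, 7, 11, 7, 11).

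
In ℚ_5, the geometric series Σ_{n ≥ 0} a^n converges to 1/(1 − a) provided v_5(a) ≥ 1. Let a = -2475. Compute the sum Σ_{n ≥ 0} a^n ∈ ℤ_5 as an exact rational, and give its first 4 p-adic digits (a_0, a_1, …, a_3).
Σ a^n = 1/(1 − a) = 1/2476;  first 4 digits = (1, 0, 1, 0)

v_5(a) = 2 ≥ 1, so the series converges in ℤ_5 to 1/(1 − a) = 1/(1 − (-2475)) = 1/2476. Expand this rational in ℤ_5: compute digits iteratively via d_i = x_i mod 5, x_{i+1} = (x_i − d_i)/5. The first 4 digits are (1, 0, 1, 0).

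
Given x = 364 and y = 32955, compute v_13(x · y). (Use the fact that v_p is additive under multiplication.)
v_13(11995620) = 4

v_p(x) = 1 (factor: 364 = 13^1 · 28); v_p(y) = 3 (factor: 32955 = 13^3 · 15). Additivity: v_p(xy) = v_p(x) + v_p(y) = 1 + 3 = 4. (Direct check: xy = 11995620 = 13^4 · (420).)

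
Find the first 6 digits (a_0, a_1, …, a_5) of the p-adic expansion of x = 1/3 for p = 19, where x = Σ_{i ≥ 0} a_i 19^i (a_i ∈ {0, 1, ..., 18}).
(a_0, …, a_5) = (13, 12, 12, 12, 12, 12)

v_19(1/3) = 0 (numerator and denominator both coprime to 19), so x ∈ ℤ_19^×. Compute digits iteratively via a_i = x_i mod 19, x_{i+1} = (x_i − a_i)/19, with x_0 = x:
  x_0 = 1/3;  a_0 = 13;  x_1 = (x_0 − 13)/19 = -2/3
  x_1 = -2/3;  a_1 = 12;  x_2 = (x_1 − 12)/19 = -2/3
  x_2 = -2/3;  a_2 = 12;  x_3 = (x_2 − 12)/19 = -2/3
  x_3 = -2/3;  a_3 = 12;  x_4 = (x_3 − 12)/19 = -2/3
  x_4 = -2/3;  a_4 = 12;  x_5 = (x_4 − 12)/19 = -2/3
  x_5 = -2/3;  a_5 = 12;  x_6 = (x_5 − 12)/19 = -2/3
Digits: (13, 12, 12, 12, 12, 12).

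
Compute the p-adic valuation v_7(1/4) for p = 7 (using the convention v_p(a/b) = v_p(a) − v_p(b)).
v_7(1/4) = 0

Factor powers of 7 from the numerator and denominator of the reduced fraction: 1 = 7^0 · 1 and 4 = 7^0 · 4. Apply v_p(a/b) = v_p(a) − v_p(b): v_7(1/4) = 0 − 0 = 0.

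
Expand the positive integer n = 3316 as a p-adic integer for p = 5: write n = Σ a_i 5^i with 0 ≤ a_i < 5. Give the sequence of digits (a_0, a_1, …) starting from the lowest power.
(a_0, a_1, …) = (1, 3, 2, 1, 0, 1)

Repeated division by 5 gives the digits low-to-high: 3316 = 1 + 3·5^1 + 2·5^2 + 1·5^3 + 1·5^5. Digit sequence: (1, 3, 2, 1, 0, 1).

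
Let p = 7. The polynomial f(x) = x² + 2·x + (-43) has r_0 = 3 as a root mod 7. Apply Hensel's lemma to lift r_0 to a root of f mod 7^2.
r_1 = 31 (mod 49)

Hensel: r_{i+1} = r_i − f(r_i)·(f′(r_i))^{-1} mod 7^{i+2}, f′(x) = 2x + 2. Iterate:
  r_0 = 3 (mod 7)
  r_1 = 31 (mod 49)
Final: r = 31 satisfies f(r) ≡ 0 mod 7^2.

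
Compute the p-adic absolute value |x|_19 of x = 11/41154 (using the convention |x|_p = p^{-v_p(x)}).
|11/41154|_19 = 6859

Step 1 — compute v_19(x) by factoring powers of 19 out of the numerator and denominator: v_19(11/41154) = -3. Step 2 — apply |x|_p = p^{-v_p(x)} = 19^{3} = 6859.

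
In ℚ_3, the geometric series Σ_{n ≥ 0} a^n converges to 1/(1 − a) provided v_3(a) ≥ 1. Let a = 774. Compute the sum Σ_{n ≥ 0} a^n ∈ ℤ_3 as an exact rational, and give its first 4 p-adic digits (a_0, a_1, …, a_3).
Σ a^n = 1/(1 − a) = -1/773;  first 4 digits = (1, 0, 2, 1)

v_3(a) = 2 ≥ 1, so the series converges in ℤ_3 to 1/(1 − a) = 1/(1 − 774) = -1/773. Expand this rational in ℤ_3: compute digits iteratively via d_i = x_i mod 3, x_{i+1} = (x_i − d_i)/3. The first 4 digits are (1, 0, 2, 1).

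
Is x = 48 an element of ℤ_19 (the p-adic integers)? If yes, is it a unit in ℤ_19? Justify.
x ∈ ℤ_19^× (unit); v_19(x) = 0

ℤ_19 = {x ∈ ℚ_19 : v_19(x) ≥ 0} and ℤ_19^× = {x ∈ ℤ_19 : v_19(x) = 0}. Here v_19(48) = v_19(num) − v_19(den) = 0; compare against these criteria.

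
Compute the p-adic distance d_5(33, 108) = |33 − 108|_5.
d_5(33, 108) = 1/25

Step 1 — x − y = 33 − 108 = -75. Step 2 — v_5(-75) = 2 (factor: -75 = −(5^2 · 3); the sign does not affect v_p). Step 3 — |x − y|_5 = 5^{-2} = 1/25.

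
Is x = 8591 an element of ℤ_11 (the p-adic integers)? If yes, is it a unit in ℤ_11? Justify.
x ∈ ℤ_11 but not a unit; v_11(x) = 2 > 0

ℤ_11 = {x ∈ ℚ_11 : v_11(x) ≥ 0} and ℤ_11^× = {x ∈ ℤ_11 : v_11(x) = 0}. Here v_11(8591) = v_11(num) − v_11(den) = 2; compare against these criteria.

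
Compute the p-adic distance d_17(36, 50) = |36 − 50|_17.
d_17(36, 50) = 1

Step 1 — x − y = 36 − 50 = -14. Step 2 — v_17(-14) = 0 (factor: -14 = −(17^0 · 14); the sign does not affect v_p). Step 3 — |x − y|_17 = 17^{0} = 1.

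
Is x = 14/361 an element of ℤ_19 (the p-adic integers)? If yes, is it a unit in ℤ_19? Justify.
x ∉ ℤ_19 (v_19(x) = -2 < 0)

ℤ_19 = {x ∈ ℚ_19 : v_19(x) ≥ 0} and ℤ_19^× = {x ∈ ℤ_19 : v_19(x) = 0}. Here v_19(14/361) = v_19(num) − v_19(den) = -2; compare against these criteria.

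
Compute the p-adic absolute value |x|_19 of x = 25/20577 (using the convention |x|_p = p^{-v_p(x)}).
|25/20577|_19 = 6859

Step 1 — compute v_19(x) by factoring powers of 19 out of the numerator and denominator: v_19(25/20577) = -3. Step 2 — apply |x|_p = p^{-v_p(x)} = 19^{3} = 6859.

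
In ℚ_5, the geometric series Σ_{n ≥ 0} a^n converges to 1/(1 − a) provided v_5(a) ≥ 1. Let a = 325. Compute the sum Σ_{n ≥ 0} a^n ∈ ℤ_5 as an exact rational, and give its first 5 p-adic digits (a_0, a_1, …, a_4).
Σ a^n = 1/(1 − a) = -1/324;  first 5 digits = (1, 0, 3, 2, 4)

v_5(a) = 2 ≥ 1, so the series converges in ℤ_5 to 1/(1 − a) = 1/(1 − 325) = -1/324. Expand this rational in ℤ_5: compute digits iteratively via d_i = x_i mod 5, x_{i+1} = (x_i − d_i)/5. The first 5 digits are (1, 0, 3, 2, 4).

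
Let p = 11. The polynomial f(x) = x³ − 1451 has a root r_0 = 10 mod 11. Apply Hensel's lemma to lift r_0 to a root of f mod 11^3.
r_2 = 483 (mod 1331)

Hensel: r_{i+1} = r_i − f(r_i)/f′(r_i) mod 11^{i+2}, where f′(x) = 3x². Iterate:
  r_0 = 10 (mod 11)
  r_1 = 120 (mod 121)
  r_2 = 483 (mod 1331)
Final: r = 483 with f(r) ≡ 0 mod 11^3.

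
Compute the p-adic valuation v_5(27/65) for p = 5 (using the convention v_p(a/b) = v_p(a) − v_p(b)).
v_5(27/65) = -1

Factor powers of 5 from the numerator and denominator of the reduced fraction: 27 = 5^0 · 27 and 65 = 5^1 · 13. Apply v_p(a/b) = v_p(a) − v_p(b): v_5(27/65) = 0 − 1 = -1.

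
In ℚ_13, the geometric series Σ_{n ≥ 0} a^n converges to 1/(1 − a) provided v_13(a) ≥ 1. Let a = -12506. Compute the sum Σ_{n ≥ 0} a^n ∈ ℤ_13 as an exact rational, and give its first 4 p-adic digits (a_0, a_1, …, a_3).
Σ a^n = 1/(1 − a) = 1/12507;  first 4 digits = (1, 0, 4, 7)

v_13(a) = 2 ≥ 1, so the series converges in ℤ_13 to 1/(1 − a) = 1/(1 − (-12506)) = 1/12507. Expand this rational in ℤ_13: compute digits iteratively via d_i = x_i mod 13, x_{i+1} = (x_i − d_i)/13. The first 4 digits are (1, 0, 4, 7).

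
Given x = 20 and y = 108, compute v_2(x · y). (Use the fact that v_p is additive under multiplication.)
v_2(2160) = 4

v_p(x) = 2 (factor: 20 = 2^2 · 5); v_p(y) = 2 (factor: 108 = 2^2 · 27). Additivity: v_p(xy) = v_p(x) + v_p(y) = 2 + 2 = 4. (Direct check: xy = 2160 = 2^4 · (135).)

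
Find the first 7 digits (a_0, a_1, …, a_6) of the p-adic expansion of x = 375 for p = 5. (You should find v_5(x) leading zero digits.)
(a_0, …, a_6) = (0, 0, 0, 3, 0, 0, 0)

v_5(375) = 3, so a_0 = ... = a_2 = 0. Factor out: x = 5^3 · u with u = 3 a unit in ℤ_5. Expand u iteratively via a_{v+i} = u_i mod 5, u_{i+1} = (u_i − a_{v+i})/5:
  u_0 = 3;  a_3 = 3;  u_1 = (u_0 − 3)/5 = 0
  u_1 = 0;  a_4 = 0;  u_2 = (u_1 − 0)/5 = 0
  u_2 = 0;  a_5 = 0;  u_3 = (u_2 − 0)/5 = 0
  u_3 = 0;  a_6 = 0;  u_4 = (u_3 − 0)/5 = 0
Digits: (0, 0, 0, 3, 0, 0, 0).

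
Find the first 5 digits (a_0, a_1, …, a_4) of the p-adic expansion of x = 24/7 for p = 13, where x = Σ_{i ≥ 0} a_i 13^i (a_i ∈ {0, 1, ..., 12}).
(a_0, …, a_4) = (9, 7, 5, 7, 5)

v_13(24/7) = 0 (numerator and denominator both coprime to 13), so x ∈ ℤ_13^×. Compute digits iteratively via a_i = x_i mod 13, x_{i+1} = (x_i − a_i)/13, with x_0 = x:
  x_0 = 24/7;  a_0 = 9;  x_1 = (x_0 − 9)/13 = -3/7
  x_1 = -3/7;  a_1 = 7;  x_2 = (x_1 − 7)/13 = -4/7
  x_2 = -4/7;  a_2 = 5;  x_3 = (x_2 − 5)/13 = -3/7
  x_3 = -3/7;  a_3 = 7;  x_4 = (x_3 − 7)/13 = -4/7
  x_4 = -4/7;  a_4 = 5;  x_5 = (x_4 − 5)/13 = -3/7
Digits: (9, 7, 5, 7, 5).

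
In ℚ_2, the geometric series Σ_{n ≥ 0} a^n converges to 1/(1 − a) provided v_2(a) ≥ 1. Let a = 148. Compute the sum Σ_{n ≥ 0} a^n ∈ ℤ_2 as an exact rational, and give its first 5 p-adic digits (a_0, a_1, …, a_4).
Σ a^n = 1/(1 − a) = -1/147;  first 5 digits = (1, 0, 1, 0, 0)

v_2(a) = 2 ≥ 1, so the series converges in ℤ_2 to 1/(1 − a) = 1/(1 − 148) = -1/147. Expand this rational in ℤ_2: compute digits iteratively via d_i = x_i mod 2, x_{i+1} = (x_i − d_i)/2. The first 5 digits are (1, 0, 1, 0, 0).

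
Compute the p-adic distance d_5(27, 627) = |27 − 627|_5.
d_5(27, 627) = 1/25

Step 1 — x − y = 27 − 627 = -600. Step 2 — v_5(-600) = 2 (factor: -600 = −(5^2 · 24); the sign does not affect v_p). Step 3 — |x − y|_5 = 5^{-2} = 1/25.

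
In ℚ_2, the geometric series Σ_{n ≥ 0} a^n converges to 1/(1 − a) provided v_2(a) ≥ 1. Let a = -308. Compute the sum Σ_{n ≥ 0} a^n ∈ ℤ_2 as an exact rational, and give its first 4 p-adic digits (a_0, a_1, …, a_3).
Σ a^n = 1/(1 − a) = 1/309;  first 4 digits = (1, 0, 1, 1)

v_2(a) = 2 ≥ 1, so the series converges in ℤ_2 to 1/(1 − a) = 1/(1 − (-308)) = 1/309. Expand this rational in ℤ_2: compute digits iteratively via d_i = x_i mod 2, x_{i+1} = (x_i − d_i)/2. The first 4 digits are (1, 0, 1, 1).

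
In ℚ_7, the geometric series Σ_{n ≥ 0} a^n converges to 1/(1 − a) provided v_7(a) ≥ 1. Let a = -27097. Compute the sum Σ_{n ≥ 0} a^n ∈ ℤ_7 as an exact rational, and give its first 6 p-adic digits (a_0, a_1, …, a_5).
Σ a^n = 1/(1 − a) = 1/27098;  first 6 digits = (1, 0, 0, 5, 2, 5)

v_7(a) = 3 ≥ 1, so the series converges in ℤ_7 to 1/(1 − a) = 1/(1 − (-27097)) = 1/27098. Expand this rational in ℤ_7: compute digits iteratively via d_i = x_i mod 7, x_{i+1} = (x_i − d_i)/7. The first 6 digits are (1, 0, 0, 5, 2, 5).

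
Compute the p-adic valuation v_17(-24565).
v_17(-24565) = 3

v_17(n) is the largest exponent k such that 17^k divides n. Factor out: -24565 = -17^3 · 5. (Sign doesn't affect v_p.) So v_17(-24565) = 3.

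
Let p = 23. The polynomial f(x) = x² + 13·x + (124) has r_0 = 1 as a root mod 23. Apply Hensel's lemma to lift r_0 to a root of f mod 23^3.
r_2 = 10466 (mod 12167)

Hensel: r_{i+1} = r_i − f(r_i)·(f′(r_i))^{-1} mod 23^{i+2}, f′(x) = 2x + 13. Iterate:
  r_0 = 1 (mod 23)
  r_1 = 415 (mod 529)
  r_2 = 10466 (mod 12167)
Final: r = 10466 satisfies f(r) ≡ 0 mod 23^3.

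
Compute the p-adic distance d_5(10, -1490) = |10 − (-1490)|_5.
d_5(10, -1490) = 1/125

Step 1 — x − y = 10 − (-1490) = 1500. Step 2 — v_5(1500) = 3 (factor: 1500 = (5^3 · 12); the sign does not affect v_p). Step 3 — |x − y|_5 = 5^{-3} = 1/125.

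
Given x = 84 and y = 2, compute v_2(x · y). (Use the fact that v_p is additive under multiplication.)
v_2(168) = 3

v_p(x) = 2 (factor: 84 = 2^2 · 21); v_p(y) = 1 (factor: 2 = 2^1 · 1). Additivity: v_p(xy) = v_p(x) + v_p(y) = 2 + 1 = 3. (Direct check: xy = 168 = 2^3 · (21).)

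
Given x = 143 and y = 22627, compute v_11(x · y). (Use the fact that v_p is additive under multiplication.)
v_11(3235661) = 4

v_p(x) = 1 (factor: 143 = 11^1 · 13); v_p(y) = 3 (factor: 22627 = 11^3 · 17). Additivity: v_p(xy) = v_p(x) + v_p(y) = 1 + 3 = 4. (Direct check: xy = 3235661 = 11^4 · (221).)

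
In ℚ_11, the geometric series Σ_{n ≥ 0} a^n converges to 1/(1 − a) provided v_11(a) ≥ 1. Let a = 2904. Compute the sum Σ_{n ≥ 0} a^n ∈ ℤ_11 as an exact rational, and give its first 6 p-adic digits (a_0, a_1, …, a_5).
Σ a^n = 1/(1 − a) = -1/2903;  first 6 digits = (1, 0, 2, 2, 4, 8)

v_11(a) = 2 ≥ 1, so the series converges in ℤ_11 to 1/(1 − a) = 1/(1 − 2904) = -1/2903. Expand this rational in ℤ_11: compute digits iteratively via d_i = x_i mod 11, x_{i+1} = (x_i − d_i)/11. The first 6 digits are (1, 0, 2, 2, 4, 8).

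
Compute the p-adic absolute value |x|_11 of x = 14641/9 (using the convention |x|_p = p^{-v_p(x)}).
|14641/9|_11 = 1/14641

Step 1 — compute v_11(x) by factoring powers of 11 out of the numerator and denominator: v_11(14641/9) = 4. Step 2 — apply |x|_p = p^{-v_p(x)} = 11^{-4} = 1/14641.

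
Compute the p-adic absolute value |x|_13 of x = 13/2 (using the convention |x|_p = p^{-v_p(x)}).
|13/2|_13 = 1/13

Step 1 — compute v_13(x) by factoring powers of 13 out of the numerator and denominator: v_13(13/2) = 1. Step 2 — apply |x|_p = p^{-v_p(x)} = 13^{-1} = 1/13.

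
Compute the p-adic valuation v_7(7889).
v_7(7889) = 3

v_7(n) is the largest exponent k such that 7^k divides n. Factor out: 7889 = 7^3 · 23. (Sign doesn't affect v_p.) So v_7(7889) = 3.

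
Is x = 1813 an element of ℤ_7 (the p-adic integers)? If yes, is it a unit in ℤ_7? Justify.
x ∈ ℤ_7 but not a unit; v_7(x) = 2 > 0

ℤ_7 = {x ∈ ℚ_7 : v_7(x) ≥ 0} and ℤ_7^× = {x ∈ ℤ_7 : v_7(x) = 0}. Here v_7(1813) = v_7(num) − v_7(den) = 2; compare against these criteria.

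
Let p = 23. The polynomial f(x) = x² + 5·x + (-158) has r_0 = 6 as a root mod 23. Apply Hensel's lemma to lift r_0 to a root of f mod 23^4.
r_3 = 138765 (mod 279841)

Hensel: r_{i+1} = r_i − f(r_i)·(f′(r_i))^{-1} mod 23^{i+2}, f′(x) = 2x + 5. Iterate:
  r_0 = 6 (mod 23)
  r_1 = 167 (mod 529)
  r_2 = 4928 (mod 12167)
  r_3 = 138765 (mod 279841)
Final: r = 138765 satisfies f(r) ≡ 0 mod 23^4.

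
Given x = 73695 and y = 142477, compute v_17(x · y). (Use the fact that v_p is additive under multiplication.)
v_17(10499842515) = 6

v_p(x) = 3 (factor: 73695 = 17^3 · 15); v_p(y) = 3 (factor: 142477 = 17^3 · 29). Additivity: v_p(xy) = v_p(x) + v_p(y) = 3 + 3 = 6. (Direct check: xy = 10499842515 = 17^6 · (435).)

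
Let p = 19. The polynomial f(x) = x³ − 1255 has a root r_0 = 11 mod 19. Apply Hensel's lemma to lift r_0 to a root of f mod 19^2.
r_1 = 334 (mod 361)

Hensel: r_{i+1} = r_i − f(r_i)/f′(r_i) mod 19^{i+2}, where f′(x) = 3x². Iterate:
  r_0 = 11 (mod 19)
  r_1 = 334 (mod 361)
Final: r = 334 with f(r) ≡ 0 mod 19^2.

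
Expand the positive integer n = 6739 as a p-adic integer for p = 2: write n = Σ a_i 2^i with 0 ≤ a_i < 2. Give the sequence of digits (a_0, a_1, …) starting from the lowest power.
(a_0, a_1, …) = (1, 1, 0, 0, 1, 0, 1, 0, 0, 1, 0, 1, 1)

Repeated division by 2 gives the digits low-to-high: 6739 = 1 + 1·2^1 + 1·2^4 + 1·2^6 + 1·2^9 + 1·2^11 + 1·2^12. Digit sequence: (1, 1, 0, 0, 1, 0, 1, 0, 0, 1, 0, 1, 1).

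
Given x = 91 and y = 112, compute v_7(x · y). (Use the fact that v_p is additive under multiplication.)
v_7(10192) = 2

v_p(x) = 1 (factor: 91 = 7^1 · 13); v_p(y) = 1 (factor: 112 = 7^1 · 16). Additivity: v_p(xy) = v_p(x) + v_p(y) = 1 + 1 = 2. (Direct check: xy = 10192 = 7^2 · (208).)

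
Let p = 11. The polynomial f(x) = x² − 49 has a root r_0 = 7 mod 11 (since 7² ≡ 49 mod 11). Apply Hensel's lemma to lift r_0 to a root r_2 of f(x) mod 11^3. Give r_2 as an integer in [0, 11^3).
r_2 = 7 (mod 1331)

Hensel's recurrence: r_{i+1} = r_i − f(r_i)·(f′(r_i))^{-1} mod 11^{i+2}, with f′(x) = 2x. Iterate:
  r_0 = 7 (mod 11)
  r_1 = 7 (mod 121)
  r_2 = 7 (mod 1331)
Final: r_2 = 7, and one checks f(r_2) ≡ 0 mod 11^3.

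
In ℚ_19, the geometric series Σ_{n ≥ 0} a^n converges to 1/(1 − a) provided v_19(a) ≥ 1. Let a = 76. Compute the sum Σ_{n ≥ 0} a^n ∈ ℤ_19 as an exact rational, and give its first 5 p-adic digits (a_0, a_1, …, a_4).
Σ a^n = 1/(1 − a) = -1/75;  first 5 digits = (1, 4, 16, 7, 12)

v_19(a) = 1 ≥ 1, so the series converges in ℤ_19 to 1/(1 − a) = 1/(1 − 76) = -1/75. Expand this rational in ℤ_19: compute digits iteratively via d_i = x_i mod 19, x_{i+1} = (x_i − d_i)/19. The first 5 digits are (1, 4, 16, 7, 12).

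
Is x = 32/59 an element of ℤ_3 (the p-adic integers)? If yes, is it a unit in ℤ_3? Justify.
x ∈ ℤ_3^× (unit); v_3(x) = 0

ℤ_3 = {x ∈ ℚ_3 : v_3(x) ≥ 0} and ℤ_3^× = {x ∈ ℤ_3 : v_3(x) = 0}. Here v_3(32/59) = v_3(num) − v_3(den) = 0; compare against these criteria.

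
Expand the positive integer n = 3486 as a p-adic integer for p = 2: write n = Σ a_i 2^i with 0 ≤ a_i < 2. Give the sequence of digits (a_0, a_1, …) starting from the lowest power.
(a_0, a_1, …) = (0, 1, 1, 1, 1, 0, 0, 1, 1, 0, 1, 1)

Repeated division by 2 gives the digits low-to-high: 3486 = 1·2^1 + 1·2^2 + 1·2^3 + 1·2^4 + 1·2^7 + 1·2^8 + 1·2^10 + 1·2^11. Digit sequence: (0, 1, 1, 1, 1, 0, 0, 1, 1, 0, 1, 1).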